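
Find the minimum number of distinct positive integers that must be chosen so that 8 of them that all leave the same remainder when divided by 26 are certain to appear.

The 26 residue classes mod 26 are the pigeonholes.
With 182 integers one could put 7 in each residue class and have no class reach 8.
The 183rd integer pushes some class to 8, so 26·7 + 1 = 183.

183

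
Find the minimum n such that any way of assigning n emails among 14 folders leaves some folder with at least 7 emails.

85

With 84 emails one could put exactly 6 in each of the 14 folders, and no folder would reach 7.
Pigeonhole: one more email must land in a folder that already has 6, giving it 7.
So 14 × 6 + 1 = 85 emails are required.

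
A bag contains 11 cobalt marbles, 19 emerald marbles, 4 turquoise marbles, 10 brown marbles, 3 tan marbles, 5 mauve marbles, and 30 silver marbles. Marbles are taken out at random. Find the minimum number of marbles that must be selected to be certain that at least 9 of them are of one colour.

45

Pigeonhole: the 7 colours are the holes; the marbles drawn are the pigeons.
To avoid 9 of any one colour, the worst case takes at most 8 of each colour, or every marble of a colour that has fewer than 8.
That gives 8 + 8 + 4 + 8 + 3 + 5 + 8 = 44 marbles with no colour reaching 9.
The next marble forces some colour to 9, so 44 + 1 = 45.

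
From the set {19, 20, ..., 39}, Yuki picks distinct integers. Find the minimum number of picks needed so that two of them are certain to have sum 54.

Two chosen integers sum to 54 exactly when both halves of some pair {x, 54−x} with 19 ≤ x ≤ 54−x ≤ 35 are chosen — 8 such pairs.
The remaining 5 elements (those with no distinct partner in range) can never complete a 54-sum, so the worst case takes all of them and one from each pair: 5 + 8 = 13.
The 14th integer has to be the second member of some pair, so 13 + 1 = 14.

14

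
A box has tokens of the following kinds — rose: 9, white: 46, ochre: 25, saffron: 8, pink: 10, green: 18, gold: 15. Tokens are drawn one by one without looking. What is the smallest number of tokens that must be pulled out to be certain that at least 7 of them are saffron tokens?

130

In the worst case for collecting saffron tokens, every non-saffron token comes out first.
There are 9 + 46 + 25 + 10 + 18 + 15 = 123 non-saffron tokens altogether.
After those, each further token must be saffron, so 123 + 7 = 130 draws guarantee 7 saffron tokens.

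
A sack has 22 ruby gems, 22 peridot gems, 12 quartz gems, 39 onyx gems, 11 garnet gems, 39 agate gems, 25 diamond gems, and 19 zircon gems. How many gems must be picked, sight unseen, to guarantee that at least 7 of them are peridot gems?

In the worst case for collecting peridot gems, every non-peridot gem comes out first.
There are 22 + 12 + 39 + 11 + 39 + 25 + 19 = 167 non-peridot gems altogether.
After those, each further gem must be peridot, so 167 + 7 = 174 draws guarantee 7 peridot gems.

174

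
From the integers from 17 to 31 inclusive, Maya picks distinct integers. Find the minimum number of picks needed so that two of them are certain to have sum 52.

11

A set avoiding the sum 52 can contain at most one of each pair {x, 52−x}, plus the 5 elements whose complement lies outside the range or equal to its own complement.
The integers 17, …, 26 (10 of them) are such a set: any two sum to at least 17+18 = 35 and at most 25+26 = 51 < 52.
By pigeonhole, any 11th integer completes one of the 5 pairs, so 11 choices force a sum of 52.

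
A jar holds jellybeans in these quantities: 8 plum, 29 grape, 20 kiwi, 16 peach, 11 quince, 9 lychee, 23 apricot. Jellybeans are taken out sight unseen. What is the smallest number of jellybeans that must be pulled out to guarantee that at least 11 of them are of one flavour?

68

An adversary could hand out at most 10 jellybeans per flavour (plum, lychee run out sooner): 8 + 10 + 10 + 10 + 10 + 9 + 10 = 67 jellybeans and still no flavour has 11.
By the pigeonhole principle, one more jellybean lands in a flavour already at 10, so 68 draws are enough and 67 are not.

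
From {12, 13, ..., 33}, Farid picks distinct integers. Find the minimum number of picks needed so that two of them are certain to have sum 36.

17

Two chosen integers sum to 36 exactly when both halves of some pair {x, 36−x} with 12 ≤ x ≤ 36−x ≤ 24 are chosen — 6 such pairs.
The remaining 10 elements (those with no distinct partner in range) can never complete a 36-sum, so the worst case takes all of them and one from each pair: 10 + 6 = 16.
By pigeonhole, the 17th integer has to be the second member of some pair, so 16 + 1 = 17.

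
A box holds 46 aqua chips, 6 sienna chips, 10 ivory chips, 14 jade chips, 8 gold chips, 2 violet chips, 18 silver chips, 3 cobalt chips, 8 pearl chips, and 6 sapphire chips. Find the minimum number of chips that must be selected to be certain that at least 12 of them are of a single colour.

Put each drawn chip into a box by colour. The largest draw with every box below 12 takes min(count, 11) from each colour; colours with fewer than 11 contribute all they have.
Σ min(cᵢ, 11) = 11 + 6 + 10 + 11 + 8 + 2 + 11 + 3 + 8 + 6 = 76.
Draw number 76 + 1 = 77 must push one box to 12.

77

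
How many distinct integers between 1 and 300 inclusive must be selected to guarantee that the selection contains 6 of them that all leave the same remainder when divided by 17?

Pigeonhole: the 17 residue classes mod 17 are the pigeonholes.
With 85 integers one could put 5 in each residue class and have no class reach 6.
The 86th integer pushes some class to 6, so 17·5 + 1 = 86.

86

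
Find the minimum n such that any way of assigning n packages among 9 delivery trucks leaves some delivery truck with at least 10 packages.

With 81 packages one could put exactly 9 in each of the 9 delivery trucks, and no delivery truck would reach 10.
Pigeonhole: one more package must land in a delivery truck that already has 9, giving it 10.
So 9 × 9 + 1 = 82 packages are required.

82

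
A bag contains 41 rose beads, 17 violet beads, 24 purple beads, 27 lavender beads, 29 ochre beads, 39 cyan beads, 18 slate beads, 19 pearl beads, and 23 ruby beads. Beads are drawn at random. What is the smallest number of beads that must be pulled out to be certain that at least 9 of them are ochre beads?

In the worst case for collecting ochre beads, every non-ochre bead comes out first.
There are 41 + 17 + 24 + 27 + 39 + 18 + 19 + 23 = 208 non-ochre beads altogether.
After those, each further bead must be ochre, so 208 + 9 = 217 draws guarantee 9 ochre beads.

217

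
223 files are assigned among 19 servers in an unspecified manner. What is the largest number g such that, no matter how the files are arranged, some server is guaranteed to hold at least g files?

12

Pigeonhole: the 19 servers are the holes and the 223 files are the pigeons.
If every server held at most 11 files, the total would be at most 19 × 11 = 209, which is less than 223.
So some server holds at least ⌈223/19⌉ = 12 files.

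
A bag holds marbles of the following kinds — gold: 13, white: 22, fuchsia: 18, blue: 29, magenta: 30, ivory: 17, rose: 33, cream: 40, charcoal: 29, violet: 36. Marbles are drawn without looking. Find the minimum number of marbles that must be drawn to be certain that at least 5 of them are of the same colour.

41

Put each drawn marble into a box by colour. The largest draw with every box below 5 takes min(count, 4) from each colour.
Σ min(cᵢ, 4) = 4 + 4 + 4 + 4 + 4 + 4 + 4 + 4 + 4 + 4 = 40.
Draw number 40 + 1 = 41 must push one box to 5.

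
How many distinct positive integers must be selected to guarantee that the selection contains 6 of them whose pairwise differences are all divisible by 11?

Integers whose pairwise differences are multiples of 11 are exactly those sharing a remainder mod 11. Pigeonhole: the 11 residue classes mod 11 are the pigeonholes.
With 55 integers one could put 5 in each residue class and have no class reach 6.
The 56th integer pushes some class to 6, so 11·5 + 1 = 56.

56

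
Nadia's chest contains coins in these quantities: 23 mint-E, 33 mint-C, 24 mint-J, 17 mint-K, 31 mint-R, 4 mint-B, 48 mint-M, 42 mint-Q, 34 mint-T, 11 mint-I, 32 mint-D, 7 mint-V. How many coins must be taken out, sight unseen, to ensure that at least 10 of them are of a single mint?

The 12 mints are the holes; the coins drawn are the pigeons.
To avoid 10 of any one mint, the worst case takes at most 9 of each mint, or every coin of a mint that has fewer than 9.
That gives 9 + 9 + 9 + 9 + 9 + 4 + 9 + 9 + 9 + 9 + 9 + 7 = 101 coins with no mint reaching 10.
The next coin forces some mint to 10, so 101 + 1 = 102.

102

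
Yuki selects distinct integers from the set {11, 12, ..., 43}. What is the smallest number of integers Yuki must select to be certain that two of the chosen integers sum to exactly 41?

24

Group the elements by complementary pair {x, 41−x}: {11,30}, {12,29}, {13,28}, …, giving 10 two-element pairs and 13 integers whose partner 41−x falls outside [11,43].
By pigeonhole, treating each of those 23 groups as a pigeonhole, one can pick one integer per group — 23 integers — with no two summing to 41.
The 24th integer lands in an occupied pair, forcing a sum of 41.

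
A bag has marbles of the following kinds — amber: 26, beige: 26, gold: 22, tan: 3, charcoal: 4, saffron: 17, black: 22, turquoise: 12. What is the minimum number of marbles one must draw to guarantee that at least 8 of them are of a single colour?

Put each drawn marble into a box by colour. The largest draw with every box below 8 takes min(count, 7) from each colour; colours with fewer than 7 contribute all they have.
Σ min(cᵢ, 7) = 7 + 7 + 7 + 3 + 4 + 7 + 7 + 7 = 49.
Draw number 49 + 1 = 50 must push one box to 8.

50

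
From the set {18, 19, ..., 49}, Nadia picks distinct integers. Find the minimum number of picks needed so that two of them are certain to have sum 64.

Two chosen integers sum to 64 exactly when both halves of some pair {x, 64−x} with 18 ≤ x ≤ 64−x ≤ 46 are chosen — 14 such pairs.
The remaining 4 elements (those with no distinct partner in range) can never complete a 64-sum, so the worst case takes all of them and one from each pair: 4 + 14 = 18.
The 19th integer has to be the second member of some pair, so 18 + 1 = 19.

19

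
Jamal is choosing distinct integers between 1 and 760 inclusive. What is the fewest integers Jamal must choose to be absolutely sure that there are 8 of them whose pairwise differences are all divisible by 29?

Integers whose pairwise differences are multiples of 29 are exactly those sharing a remainder mod 29. The 29 residue classes mod 29 are the pigeonholes.
With 203 integers one could put 7 in each residue class and have no class reach 8.
The 204th integer pushes some class to 8, so 29·7 + 1 = 204.

204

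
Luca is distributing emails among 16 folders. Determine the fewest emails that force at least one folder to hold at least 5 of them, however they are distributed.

65

With 64 emails one could put exactly 4 in each of the 16 folders, and no folder would reach 5.
One more email must land in a folder that already has 4, giving it 5.
So 16 × 4 + 1 = 65 emails are required.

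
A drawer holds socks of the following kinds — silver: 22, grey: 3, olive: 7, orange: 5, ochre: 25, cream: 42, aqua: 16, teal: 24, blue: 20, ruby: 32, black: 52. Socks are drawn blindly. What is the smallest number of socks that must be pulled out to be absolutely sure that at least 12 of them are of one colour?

By the pigeonhole principle, put each drawn sock into a box by colour. The largest draw with every box below 12 takes min(count, 11) from each colour; colours with fewer than 11 contribute all they have.
Σ min(cᵢ, 11) = 11 + 3 + 7 + 5 + 11 + 11 + 11 + 11 + 11 + 11 + 11 = 103.
Draw number 103 + 1 = 104 must push one box to 12.

104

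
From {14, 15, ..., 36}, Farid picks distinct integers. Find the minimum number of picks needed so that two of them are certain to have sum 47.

14

A set avoiding the sum 47 can contain at most one of each pair {x, 47−x}, plus the 3 elements whose complement lies outside the range.
The integers 24, …, 36 (13 of them) are such a set: any two sum to at least 24+25 = 49 > 47.
By the pigeonhole principle, any 14th integer completes one of the 10 pairs, so 14 choices force a sum of 47.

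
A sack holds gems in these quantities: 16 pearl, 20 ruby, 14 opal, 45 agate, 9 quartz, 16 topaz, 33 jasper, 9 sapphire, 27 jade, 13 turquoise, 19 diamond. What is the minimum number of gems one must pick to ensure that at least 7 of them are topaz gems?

In the worst case for collecting topaz gems, every non-topaz gem comes out first.
There are 16 + 20 + 14 + 45 + 9 + 33 + 9 + 27 + 13 + 19 = 205 non-topaz gems altogether.
After those, each further gem must be topaz, so 205 + 7 = 212 draws guarantee 7 topaz gems.

212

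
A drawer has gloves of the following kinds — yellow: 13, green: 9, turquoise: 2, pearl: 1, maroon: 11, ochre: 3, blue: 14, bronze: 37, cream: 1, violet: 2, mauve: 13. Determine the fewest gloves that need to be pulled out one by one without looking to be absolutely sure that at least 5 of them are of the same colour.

34

By pigeonhole, the 11 colours are the holes; the gloves drawn are the pigeons.
To avoid 5 of any one colour, the worst case takes at most 4 of each colour, or every glove of a colour that has fewer than 4.
That gives 4 + 4 + 2 + 1 + 4 + 3 + 4 + 4 + 1 + 2 + 4 = 33 gloves with no colour reaching 5.
The next glove forces some colour to 5, so 33 + 1 = 34.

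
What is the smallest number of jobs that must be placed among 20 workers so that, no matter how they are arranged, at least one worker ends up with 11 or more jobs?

201

With 200 jobs one could put exactly 10 in each of the 20 workers, and no worker would reach 11.
One more job must land in a worker that already has 10, giving it 11.
So 20 × 10 + 1 = 201 jobs are required.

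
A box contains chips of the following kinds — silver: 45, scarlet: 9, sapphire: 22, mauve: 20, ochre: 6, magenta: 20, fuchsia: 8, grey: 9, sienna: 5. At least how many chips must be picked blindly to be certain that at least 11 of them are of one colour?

Pigeonhole: put each drawn chip into a box by colour. The largest draw with every box below 11 takes min(count, 10) from each colour; colours with fewer than 10 contribute all they have.
Σ min(cᵢ, 10) = 10 + 9 + 10 + 10 + 6 + 10 + 8 + 9 + 5 = 77.
Draw number 77 + 1 = 78 must push one box to 11.

78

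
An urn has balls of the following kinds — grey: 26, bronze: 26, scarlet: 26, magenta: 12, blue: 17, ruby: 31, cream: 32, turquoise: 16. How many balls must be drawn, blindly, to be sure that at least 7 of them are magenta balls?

181

In the worst case for collecting magenta balls, every non-magenta ball comes out first.
There are 26 + 26 + 26 + 17 + 31 + 32 + 16 = 174 non-magenta balls altogether.
After those, each further ball must be magenta, so 174 + 7 = 181 draws guarantee 7 magenta balls.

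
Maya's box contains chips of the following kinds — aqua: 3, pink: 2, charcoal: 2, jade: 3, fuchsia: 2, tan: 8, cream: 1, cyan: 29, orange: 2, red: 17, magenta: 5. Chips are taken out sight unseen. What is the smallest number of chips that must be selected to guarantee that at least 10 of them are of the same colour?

47

An adversary could hand out at most 9 chips per colour (9 colours run out sooner): 3 + 2 + 2 + 3 + 2 + 8 + 1 + 9 + 2 + 9 + 5 = 46 chips and still no colour has 10.
Pigeonhole: one more chip lands in a colour already at 9, so 47 draws are enough and 46 are not.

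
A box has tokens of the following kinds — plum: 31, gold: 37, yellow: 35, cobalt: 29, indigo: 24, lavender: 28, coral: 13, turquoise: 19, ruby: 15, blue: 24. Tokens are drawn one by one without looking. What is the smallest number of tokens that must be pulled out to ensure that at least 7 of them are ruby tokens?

In the worst case for collecting ruby tokens, every non-ruby token comes out first.
There are 31 + 37 + 35 + 29 + 24 + 28 + 13 + 19 + 24 = 240 non-ruby tokens altogether.
After those, each further token must be ruby, so 240 + 7 = 247 draws guarantee 7 ruby tokens.

247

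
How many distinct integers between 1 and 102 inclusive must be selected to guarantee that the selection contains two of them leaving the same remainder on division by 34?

By pigeonhole, the 34 residue classes mod 34 are the pigeonholes.
With 34 integers one could put 1 in each residue class and have no class reach 2.
The 35th integer pushes some class to 2, so 34·1 + 1 = 35.

35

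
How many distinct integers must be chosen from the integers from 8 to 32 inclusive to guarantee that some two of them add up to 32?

18

Group the elements by complementary pair {x, 32−x}: {8,24}, {9,23}, {10,22}, …, giving 8 two-element pairs, the single value 16 (it cannot pair with itself since the integers are distinct), and 8 integers whose partner 32−x falls outside [8,32].
Treating each of those 17 groups as a pigeonhole, one can pick one integer per group — 17 integers — with no two summing to 32.
The 18th integer lands in an occupied pair, forcing a sum of 32.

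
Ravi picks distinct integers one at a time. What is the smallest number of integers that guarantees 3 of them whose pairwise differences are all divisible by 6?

13

Integers whose pairwise differences are multiples of 6 are exactly those sharing a remainder mod 6. The 6 residue classes mod 6 are the pigeonholes.
With 12 integers one could put 2 in each residue class and have no class reach 3.
The 13th integer pushes some class to 3, so 6·2 + 1 = 13.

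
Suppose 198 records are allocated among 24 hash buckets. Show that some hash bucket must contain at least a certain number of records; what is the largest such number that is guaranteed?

The 24 hash buckets are the holes and the 198 records are the pigeons.
If every hash bucket held at most 8 records, the total would be at most 24 × 8 = 192, which is less than 198.
So some hash bucket holds at least ⌈198/24⌉ = 9 records.

9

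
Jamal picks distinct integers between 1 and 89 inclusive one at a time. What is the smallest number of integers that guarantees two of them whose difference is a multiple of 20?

Integers whose pairwise differences are multiples of 20 are exactly those sharing a remainder mod 20. Pigeonhole: the 20 residue classes mod 20 are the pigeonholes.
With 20 integers one could put 1 in each residue class and have no class reach 2.
The 21st integer pushes some class to 2, so 20·1 + 1 = 21.

21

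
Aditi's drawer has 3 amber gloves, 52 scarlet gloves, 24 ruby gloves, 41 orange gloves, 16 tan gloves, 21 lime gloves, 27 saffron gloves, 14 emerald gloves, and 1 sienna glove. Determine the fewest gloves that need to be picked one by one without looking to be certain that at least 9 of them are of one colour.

61

The 9 colours are the holes; the gloves drawn are the pigeons.
To avoid 9 of any one colour, the worst case takes at most 8 of each colour, or every glove of a colour that has fewer than 8.
That gives 3 + 8 + 8 + 8 + 8 + 8 + 8 + 8 + 1 = 60 gloves with no colour reaching 9.
The next glove forces some colour to 9, so 60 + 1 = 61.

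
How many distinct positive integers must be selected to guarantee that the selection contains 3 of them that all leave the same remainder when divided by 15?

31

Pigeonhole: the 15 residue classes mod 15 are the pigeonholes.
With 30 integers one could put 2 in each residue class and have no class reach 3.
The 31st integer pushes some class to 3, so 15·2 + 1 = 31.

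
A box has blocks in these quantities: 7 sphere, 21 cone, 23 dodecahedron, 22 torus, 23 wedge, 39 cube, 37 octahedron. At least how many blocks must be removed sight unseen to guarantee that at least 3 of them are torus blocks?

In the worst case for collecting torus blocks, every non-torus block comes out first.
There are 7 + 21 + 23 + 23 + 39 + 37 = 150 non-torus blocks altogether.
After those, each further block must be torus, so 150 + 3 = 153 draws guarantee 3 torus blocks.

153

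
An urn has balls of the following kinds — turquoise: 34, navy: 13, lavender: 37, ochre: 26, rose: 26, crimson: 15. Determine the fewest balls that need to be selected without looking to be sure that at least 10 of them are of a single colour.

Pigeonhole: put each drawn ball into a box by colour. The largest draw with every box below 10 takes min(count, 9) from each colour.
Σ min(cᵢ, 9) = 9 + 9 + 9 + 9 + 9 + 9 = 54.
Draw number 54 + 1 = 55 must push one box to 10.

55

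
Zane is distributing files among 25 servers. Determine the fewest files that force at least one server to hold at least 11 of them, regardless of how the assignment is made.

With 250 files one could put exactly 10 in each of the 25 servers, and no server would reach 11.
One more file must land in a server that already has 10, giving it 11.
So 25 × 10 + 1 = 251 files are required.

251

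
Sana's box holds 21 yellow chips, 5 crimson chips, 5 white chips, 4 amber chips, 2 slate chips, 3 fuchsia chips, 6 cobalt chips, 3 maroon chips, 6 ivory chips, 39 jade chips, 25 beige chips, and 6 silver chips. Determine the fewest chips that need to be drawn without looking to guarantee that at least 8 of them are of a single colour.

62

The 12 colours are the holes; the chips drawn are the pigeons.
To avoid 8 of any one colour, the worst case takes at most 7 of each colour, or every chip of a colour that has fewer than 7.
That gives 7 + 5 + 5 + 4 + 2 + 3 + 6 + 3 + 6 + 7 + 7 + 6 = 61 chips with no colour reaching 8.
The next chip forces some colour to 8, so 61 + 1 = 62.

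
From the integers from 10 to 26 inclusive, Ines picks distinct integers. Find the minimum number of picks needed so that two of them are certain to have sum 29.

13

Group the elements by complementary pair {x, 29−x}: {10,19}, {11,18}, {12,17}, …, giving 5 two-element pairs and 7 integers whose partner 29−x falls outside [10,26].
By the pigeonhole principle, treating each of those 12 groups as a pigeonhole, one can pick one integer per group — 12 integers — with no two summing to 29.
The 13th integer lands in an occupied pair, forcing a sum of 29.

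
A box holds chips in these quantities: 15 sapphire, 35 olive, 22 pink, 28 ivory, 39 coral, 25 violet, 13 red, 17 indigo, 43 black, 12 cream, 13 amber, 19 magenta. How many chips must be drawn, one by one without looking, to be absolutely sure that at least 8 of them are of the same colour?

By the pigeonhole principle, the 12 colours are the holes; the chips drawn are the pigeons.
To avoid 8 of any one colour, the worst case takes at most 7 of each colour.
That gives 7 + 7 + 7 + 7 + 7 + 7 + 7 + 7 + 7 + 7 + 7 + 7 = 84 chips with no colour reaching 8.
The next chip forces some colour to 8, so 84 + 1 = 85.

85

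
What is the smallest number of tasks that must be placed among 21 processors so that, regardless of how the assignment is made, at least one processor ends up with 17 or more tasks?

With 336 tasks one could put exactly 16 in each of the 21 processors, and no processor would reach 17.
By the pigeonhole principle, one more task must land in a processor that already has 16, giving it 17.
So 21 × 16 + 1 = 337 tasks are required.

337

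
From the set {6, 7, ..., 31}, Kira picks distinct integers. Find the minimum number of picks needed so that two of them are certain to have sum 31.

A set avoiding the sum 31 can contain at most one of each pair {x, 31−x}, plus the 6 elements whose complement lies outside the range.
The integers 16, …, 31 (16 of them) are such a set: any two sum to at least 16+17 = 33 > 31.
Any 17th integer completes one of the 10 pairs, so 17 choices force a sum of 31.

17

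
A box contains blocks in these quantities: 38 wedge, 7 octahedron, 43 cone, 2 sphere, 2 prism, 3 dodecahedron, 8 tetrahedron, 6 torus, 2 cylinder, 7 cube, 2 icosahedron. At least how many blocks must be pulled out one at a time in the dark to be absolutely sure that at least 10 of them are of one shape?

58

Pigeonhole: put each drawn block into a box by shape. The largest draw with every box below 10 takes min(count, 9) from each shape; shapes with fewer than 9 contribute all they have.
Σ min(cᵢ, 9) = 9 + 7 + 9 + 2 + 2 + 3 + 8 + 6 + 2 + 7 + 2 = 57.
Draw number 57 + 1 = 58 must push one box to 10.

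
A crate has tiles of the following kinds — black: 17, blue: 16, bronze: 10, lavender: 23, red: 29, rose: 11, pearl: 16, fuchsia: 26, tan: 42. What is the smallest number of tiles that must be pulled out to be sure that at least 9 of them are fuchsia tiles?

In the worst case for collecting fuchsia tiles, every non-fuchsia tile comes out first.
There are 17 + 16 + 10 + 23 + 29 + 11 + 16 + 42 = 164 non-fuchsia tiles altogether.
After those, each further tile must be fuchsia, so 164 + 9 = 173 draws guarantee 9 fuchsia tiles.

173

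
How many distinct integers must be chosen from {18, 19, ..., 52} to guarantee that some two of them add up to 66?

A set avoiding the sum 66 can contain at most one of each pair {x, 66−x}, plus the 5 elements whose complement lies outside the range or equal to its own complement.
The integers 33, …, 52 (20 of them) are such a set: any two sum to at least 33+34 = 67 > 66.
Any 21st integer completes one of the 15 pairs, so 21 choices force a sum of 66.

21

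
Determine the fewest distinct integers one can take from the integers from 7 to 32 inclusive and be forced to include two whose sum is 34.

17

A set avoiding the sum 34 can contain at most one of each pair {x, 34−x}, plus the 6 elements whose complement lies outside the range or equal to its own complement.
The integers 17, …, 32 (16 of them) are such a set: any two sum to at least 17+18 = 35 > 34.
Any 17th integer completes one of the 10 pairs, so 17 choices force a sum of 34.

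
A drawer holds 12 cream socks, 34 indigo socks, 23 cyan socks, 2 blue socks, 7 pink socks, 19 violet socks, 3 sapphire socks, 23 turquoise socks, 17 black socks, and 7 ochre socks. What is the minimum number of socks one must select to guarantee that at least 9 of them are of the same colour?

By the pigeonhole principle, put each drawn sock into a box by colour. The largest draw with every box below 9 takes min(count, 8) from each colour; colours with fewer than 8 contribute all they have.
Σ min(cᵢ, 8) = 8 + 8 + 8 + 2 + 7 + 8 + 3 + 8 + 8 + 7 = 67.
Draw number 67 + 1 = 68 must push one box to 9.

68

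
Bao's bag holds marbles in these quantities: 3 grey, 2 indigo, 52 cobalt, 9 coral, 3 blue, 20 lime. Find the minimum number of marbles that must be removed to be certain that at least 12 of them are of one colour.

An adversary could hand out at most 11 marbles per colour (4 colours run out sooner): 3 + 2 + 11 + 9 + 3 + 11 = 39 marbles and still no colour has 12.
One more marble lands in a colour already at 11, so 40 draws are enough and 39 are not.

40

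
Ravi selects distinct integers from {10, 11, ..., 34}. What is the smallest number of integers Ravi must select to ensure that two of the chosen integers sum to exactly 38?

17

Group the elements by complementary pair {x, 38−x}: {10,28}, {11,27}, {12,26}, …, giving 9 two-element pairs; the single value 19 (it cannot pair with itself since the integers are distinct); and 6 integers whose partner 38−x falls outside [10,34].
Treating each of those 16 groups as a pigeonhole, one can pick one integer per group — 16 integers — with no two summing to 38.
The 17th integer lands in an occupied pair, forcing a sum of 38.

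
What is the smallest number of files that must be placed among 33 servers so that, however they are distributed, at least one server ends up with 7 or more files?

With 198 files one could put exactly 6 in each of the 33 servers, and no server would reach 7.
Pigeonhole: one more file must land in a server that already has 6, giving it 7.
So 33 × 6 + 1 = 199 files are required.

199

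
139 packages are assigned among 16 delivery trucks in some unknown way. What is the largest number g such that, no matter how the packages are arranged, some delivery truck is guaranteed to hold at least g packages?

9

The 16 delivery trucks are the holes and the 139 packages are the pigeons.
If every delivery truck held at most 8 packages, the total would be at most 16 × 8 = 128, which is less than 139.
So some delivery truck holds at least ⌈139/16⌉ = 9 packages.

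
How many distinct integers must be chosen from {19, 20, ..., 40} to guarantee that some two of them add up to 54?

15

A set avoiding the sum 54 can contain at most one of each pair {x, 54−x}, plus the 6 elements whose complement lies outside the range or equal to its own complement.
The integers 27, …, 40 (14 of them) are such a set: any two sum to at least 27+28 = 55 > 54.
By pigeonhole, any 15th integer completes one of the 8 pairs, so 15 choices force a sum of 54.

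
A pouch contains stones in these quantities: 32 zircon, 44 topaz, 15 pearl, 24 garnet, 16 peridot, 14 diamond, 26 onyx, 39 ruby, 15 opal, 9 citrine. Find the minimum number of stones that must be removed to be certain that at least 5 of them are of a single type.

By the pigeonhole principle, the 10 types are the holes; the stones drawn are the pigeons.
To avoid 5 of any one type, the worst case takes at most 4 of each type.
That gives 4 + 4 + 4 + 4 + 4 + 4 + 4 + 4 + 4 + 4 = 40 stones with no type reaching 5.
The next stone forces some type to 5, so 40 + 1 = 41.

41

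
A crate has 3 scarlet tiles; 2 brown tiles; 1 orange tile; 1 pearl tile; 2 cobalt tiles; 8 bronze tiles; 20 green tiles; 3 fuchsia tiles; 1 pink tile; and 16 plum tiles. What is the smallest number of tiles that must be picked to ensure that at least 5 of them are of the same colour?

By pigeonhole, put each drawn tile into a box by colour. The largest draw with every box below 5 takes min(count, 4) from each colour; colours with fewer than 4 contribute all they have.
Σ min(cᵢ, 4) = 3 + 2 + 1 + 1 + 2 + 4 + 4 + 3 + 1 + 4 = 25.
Draw number 25 + 1 = 26 must push one box to 5.

26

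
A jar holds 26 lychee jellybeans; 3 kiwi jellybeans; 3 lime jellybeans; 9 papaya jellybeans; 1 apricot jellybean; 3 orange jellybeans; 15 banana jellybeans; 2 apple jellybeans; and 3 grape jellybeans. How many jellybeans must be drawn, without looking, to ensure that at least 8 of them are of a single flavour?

The 9 flavours are the holes; the jellybeans drawn are the pigeons.
To avoid 8 of any one flavour, the worst case takes at most 7 of each flavour, or every jellybean of a flavour that has fewer than 7.
That gives 7 + 3 + 3 + 7 + 1 + 3 + 7 + 2 + 3 = 36 jellybeans with no flavour reaching 8.
The next jellybean forces some flavour to 8, so 36 + 1 = 37.

37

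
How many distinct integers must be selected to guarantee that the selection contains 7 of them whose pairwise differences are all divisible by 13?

Integers whose pairwise differences are multiples of 13 are exactly those sharing a remainder mod 13. The 13 residue classes mod 13 are the pigeonholes.
With 78 integers one could put 6 in each residue class and have no class reach 7.
The 79th integer pushes some class to 7, so 13·6 + 1 = 79.

79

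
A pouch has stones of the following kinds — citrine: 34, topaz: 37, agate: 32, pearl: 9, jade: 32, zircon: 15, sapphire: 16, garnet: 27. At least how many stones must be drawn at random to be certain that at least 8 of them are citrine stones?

In the worst case for collecting citrine stones, every non-citrine stone comes out first.
There are 37 + 32 + 9 + 32 + 15 + 16 + 27 = 168 non-citrine stones altogether.
After those, each further stone must be citrine, so 168 + 8 = 176 draws guarantee 8 citrine stones.

176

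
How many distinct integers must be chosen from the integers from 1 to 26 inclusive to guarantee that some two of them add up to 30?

Two chosen integers sum to 30 exactly when both halves of some pair {x, 30−x} with 4 ≤ x ≤ 30−x ≤ 26 are chosen — 11 such pairs.
The remaining 4 elements (those with no distinct partner in range) can never complete a 30-sum, so the worst case takes all of them and one from each pair: 4 + 11 = 15.
The 16th integer has to be the second member of some pair, so 15 + 1 = 16.

16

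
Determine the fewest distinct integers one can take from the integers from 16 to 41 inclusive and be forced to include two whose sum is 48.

A set avoiding the sum 48 can contain at most one of each pair {x, 48−x}, plus the 10 elements whose complement lies outside the range or equal to its own complement.
The integers 24, …, 41 (18 of them) are such a set: any two sum to at least 24+25 = 49 > 48.
By the pigeonhole principle, any 19th integer completes one of the 8 pairs, so 19 choices force a sum of 48.

19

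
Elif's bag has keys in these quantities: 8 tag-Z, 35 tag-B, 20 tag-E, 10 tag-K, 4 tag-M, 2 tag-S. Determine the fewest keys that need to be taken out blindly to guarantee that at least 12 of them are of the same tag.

An adversary could hand out at most 11 keys per tag (4 tags run out sooner): 8 + 11 + 11 + 10 + 4 + 2 = 46 keys and still no tag has 12.
One more key lands in a tag already at 11, so 47 draws are enough and 46 are not.

47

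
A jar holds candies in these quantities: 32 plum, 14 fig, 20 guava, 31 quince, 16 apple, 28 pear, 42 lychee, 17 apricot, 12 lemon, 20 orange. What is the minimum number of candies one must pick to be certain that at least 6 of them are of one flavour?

51

Put each drawn candy into a box by flavour. The largest draw with every box below 6 takes min(count, 5) from each flavour.
Σ min(cᵢ, 5) = 5 + 5 + 5 + 5 + 5 + 5 + 5 + 5 + 5 + 5 = 50.
Draw number 50 + 1 = 51 must push one box to 6.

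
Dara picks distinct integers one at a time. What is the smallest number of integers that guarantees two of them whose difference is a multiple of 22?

23

Integers whose pairwise differences are multiples of 22 are exactly those sharing a remainder mod 22. By the pigeonhole principle, the 22 residue classes mod 22 are the pigeonholes.
With 22 integers one could put 1 in each residue class and have no class reach 2.
The 23rd integer pushes some class to 2, so 22·1 + 1 = 23.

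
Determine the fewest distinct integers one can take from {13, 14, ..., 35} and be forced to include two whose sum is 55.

16

Two chosen integers sum to 55 exactly when both halves of some pair {x, 55−x} with 20 ≤ x ≤ 55−x ≤ 35 are chosen — 8 such pairs.
The remaining 7 elements (those with no distinct partner in range) can never complete a 55-sum, so the worst case takes all of them and one from each pair: 7 + 8 = 15.
By pigeonhole, the 16th integer has to be the second member of some pair, so 15 + 1 = 16.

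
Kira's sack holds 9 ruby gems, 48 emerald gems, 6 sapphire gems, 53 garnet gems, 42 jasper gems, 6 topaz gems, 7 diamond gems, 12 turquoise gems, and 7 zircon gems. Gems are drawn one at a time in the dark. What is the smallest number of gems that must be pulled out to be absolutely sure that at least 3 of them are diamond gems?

186

In the worst case for collecting diamond gems, every non-diamond gem comes out first.
There are 9 + 48 + 6 + 53 + 42 + 6 + 12 + 7 = 183 non-diamond gems altogether.
After those, each further gem must be diamond, so 183 + 3 = 186 draws guarantee 3 diamond gems.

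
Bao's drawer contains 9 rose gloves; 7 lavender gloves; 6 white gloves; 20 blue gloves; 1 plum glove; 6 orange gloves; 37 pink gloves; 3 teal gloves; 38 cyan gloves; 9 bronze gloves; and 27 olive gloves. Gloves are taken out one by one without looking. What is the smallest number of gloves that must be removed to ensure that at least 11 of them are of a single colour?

An adversary could hand out at most 10 gloves per colour (7 colours run out sooner): 9 + 7 + 6 + 10 + 1 + 6 + 10 + 3 + 10 + 9 + 10 = 81 gloves and still no colour has 11.
One more glove lands in a colour already at 10, so 82 draws are enough and 81 are not.

82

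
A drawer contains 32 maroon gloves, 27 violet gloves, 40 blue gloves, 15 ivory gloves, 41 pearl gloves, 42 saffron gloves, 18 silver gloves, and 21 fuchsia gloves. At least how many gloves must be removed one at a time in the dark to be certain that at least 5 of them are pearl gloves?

In the worst case for collecting pearl gloves, every non-pearl glove comes out first.
There are 32 + 27 + 40 + 15 + 42 + 18 + 21 = 195 non-pearl gloves altogether.
After those, each further glove must be pearl, so 195 + 5 = 200 draws guarantee 5 pearl gloves.

200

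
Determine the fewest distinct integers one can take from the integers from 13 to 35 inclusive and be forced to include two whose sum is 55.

Two chosen integers sum to 55 exactly when both halves of some pair {x, 55−x} with 20 ≤ x ≤ 55−x ≤ 35 are chosen — 8 such pairs.
The remaining 7 elements (those with no distinct partner in range) can never complete a 55-sum, so the worst case takes all of them and one from each pair: 7 + 8 = 15.
The 16th integer has to be the second member of some pair, so 15 + 1 = 16.

16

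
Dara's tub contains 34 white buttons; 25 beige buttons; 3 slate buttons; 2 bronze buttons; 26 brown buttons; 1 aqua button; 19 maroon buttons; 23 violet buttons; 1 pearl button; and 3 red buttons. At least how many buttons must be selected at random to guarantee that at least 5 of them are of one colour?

An adversary could hand out at most 4 buttons per colour (5 colours run out sooner): 4 + 4 + 3 + 2 + 4 + 1 + 4 + 4 + 1 + 3 = 30 buttons and still no colour has 5.
One more button lands in a colour already at 4, so 31 draws are enough and 30 are not.

31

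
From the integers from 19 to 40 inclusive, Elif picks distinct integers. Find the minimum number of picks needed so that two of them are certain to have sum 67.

Group the elements by complementary pair {x, 67−x}: {27,40}, {28,39}, {29,38}, …, giving 7 two-element pairs and 8 integers whose partner 67−x falls outside [19,40].
By the pigeonhole principle, treating each of those 15 groups as a pigeonhole, one can pick one integer per group — 15 integers — with no two summing to 67.
The 16th integer lands in an occupied pair, forcing a sum of 67.

16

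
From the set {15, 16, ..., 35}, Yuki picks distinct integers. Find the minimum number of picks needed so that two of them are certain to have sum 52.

Two chosen integers sum to 52 exactly when both halves of some pair {x, 52−x} with 17 ≤ x ≤ 52−x ≤ 35 are chosen — 9 such pairs.
The remaining 3 elements (those with no distinct partner in range) can never complete a 52-sum, so the worst case takes all of them and one from each pair: 3 + 9 = 12.
The 13th integer has to be the second member of some pair, so 12 + 1 = 13.

13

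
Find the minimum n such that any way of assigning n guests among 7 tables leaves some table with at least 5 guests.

With 28 guests one could put exactly 4 in each of the 7 tables, and no table would reach 5.
By the pigeonhole principle, one more guest must land in a table that already has 4, giving it 5.
So 7 × 4 + 1 = 29 guests are required.

29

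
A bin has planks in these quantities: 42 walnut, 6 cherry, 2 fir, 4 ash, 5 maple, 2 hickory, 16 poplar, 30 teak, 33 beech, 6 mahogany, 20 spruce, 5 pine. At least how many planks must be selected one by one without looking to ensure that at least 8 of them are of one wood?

An adversary could hand out at most 7 planks per wood (7 woods run out sooner): 7 + 6 + 2 + 4 + 5 + 2 + 7 + 7 + 7 + 6 + 7 + 5 = 65 planks and still no wood has 8.
By pigeonhole, one more plank lands in a wood already at 7, so 66 draws are enough and 65 are not.

66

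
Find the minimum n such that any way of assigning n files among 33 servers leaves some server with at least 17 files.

With 528 files one could put exactly 16 in each of the 33 servers, and no server would reach 17.
Pigeonhole: one more file must land in a server that already has 16, giving it 17.
So 33 × 16 + 1 = 529 files are required.

529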